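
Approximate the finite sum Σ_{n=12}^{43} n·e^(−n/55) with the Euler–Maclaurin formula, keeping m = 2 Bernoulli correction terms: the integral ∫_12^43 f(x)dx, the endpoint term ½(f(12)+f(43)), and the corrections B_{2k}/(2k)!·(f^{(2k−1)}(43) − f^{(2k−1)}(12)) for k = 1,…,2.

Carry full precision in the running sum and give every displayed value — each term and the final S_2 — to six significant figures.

S_2 ≈ 510.961

∫_12^43 x·e^(−x/55) dx evaluates to 496.343.
½[f(12) + f(43)] = ½[9.64775 + 19.6757] = 14.6617.
Integral + boundary = 511.005.
Correction k=1: B_{2}/2! · (f^{(1)}(43) − f^{(1)}(12)) = 1/12 · (0.0998342 − 0.628566) = -0.0440610.
Running total after k=1: 510.961.
Correction k=2: B_{4}/4! · (f^{(3)}(43) − f^{(3)}(12)) = −1/720 · (0.000335531 − 0.000739347) = 5.60856e-07.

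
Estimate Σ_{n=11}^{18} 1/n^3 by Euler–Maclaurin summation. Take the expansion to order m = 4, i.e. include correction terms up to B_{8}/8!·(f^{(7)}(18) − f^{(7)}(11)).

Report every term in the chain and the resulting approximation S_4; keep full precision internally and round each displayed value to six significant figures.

Integral: ∫_11^18 1/x^3 dx = 0.00258902.
Endpoint term: (f(11) + f(18))/2 = (0.000751315 + 0.000171468)/2 = 0.000461391.
Integral + boundary = 0.00305041.
k=1: B_{2}/(2)! × [f^{(1)}(18) − f^{(1)}(11)] = 1/12 × (-2.85780e-05 − (-0.000204904)) = 1.46938e-05.
Partial sum through k=1: 0.00306511.
k=2: B_{4}/(4)! × [f^{(3)}(18) − f^{(3)}(11)] = −1/720 × (-1.76407e-06 − (-3.38684e-05)) = -4.45894e-08.
Partial sum through k=2: 0.00306506.
k=3: B_{6}/(6)! × [f^{(5)}(18) − f^{(5)}(11)] = 1/30240 × (-2.28676e-07 − (-1.17560e-05)) = 3.81194e-10.
Partial sum through k=3: 0.00306506.
k=4: B_{8}/(8)! × [f^{(7)}(18) − f^{(7)}(11)] = −1/1209600 × (-5.08169e-08 − (-6.99530e-06)) = -5.74114e-12.

S_4 ≈ 0.00306506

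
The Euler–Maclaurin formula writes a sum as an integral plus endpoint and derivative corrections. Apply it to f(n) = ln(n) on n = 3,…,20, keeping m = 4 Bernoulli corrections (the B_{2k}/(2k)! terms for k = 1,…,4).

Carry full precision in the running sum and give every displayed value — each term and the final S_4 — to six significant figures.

S_4 ≈ 41.6425

The integral term ∫_3^20 ln(x) dx = 39.6188.
Endpoint term: (f(3) + f(20))/2 = (1.09861 + 2.99573)/2 = 2.04717.
Running total after boundary: 41.6660.
Correction k=1: B_{2}/2! · (f^{(1)}(20) − f^{(1)}(3)) = 1/12 · (0.0500000 − 0.333333) = -0.0236111.
Partial sum through k=1: 41.6424.
Correction k=2: B_{4}/4! · (f^{(3)}(20) − f^{(3)}(3)) = −1/720 · (0.000250000 − 0.0740741) = 0.000102533.
Partial sum through k=2: 41.6425.
Correction k=3: B_{6}/6! · (f^{(5)}(20) − f^{(5)}(3)) = 1/30240 · (7.50000e-06 − 0.0987654) = -3.26580e-06.
Partial sum through k=3: 41.6425.
Correction k=4: B_{8}/8! · (f^{(7)}(20) − f^{(7)}(3)) = −1/1209600 · (5.62500e-07 − 0.329218) = 2.72171e-07.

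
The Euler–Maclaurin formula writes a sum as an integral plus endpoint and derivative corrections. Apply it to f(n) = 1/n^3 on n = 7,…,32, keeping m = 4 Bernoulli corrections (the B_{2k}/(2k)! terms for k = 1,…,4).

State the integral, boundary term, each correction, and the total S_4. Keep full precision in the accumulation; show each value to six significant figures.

S_4 ≈ 0.0112920

Integral: ∫_7^32 1/x^3 dx = 0.00971580.
Boundary: ½(f(7) + f(32)) = ½(0.00291545 + 3.05176e-05) = 0.00147298.
Running total after boundary: 0.0111888.
Order-1 term: 1/12 · (-2.86102e-06 − (-0.00124948)) = 0.000103885.
Running total after k=1: 0.0112927.
Order-2 term: −1/720 · (-5.58794e-08 − (-0.000509992)) = -7.08244e-07.
Running total after k=2: 0.0112920.
Order-3 term: 1/30240 · (-2.29193e-09 − (-0.000437136)) = 1.44555e-08.
Running total after k=3: 0.0112920.
Order-4 term: −1/1209600 · (-1.61151e-10 − (-0.000642322)) = -5.31020e-10.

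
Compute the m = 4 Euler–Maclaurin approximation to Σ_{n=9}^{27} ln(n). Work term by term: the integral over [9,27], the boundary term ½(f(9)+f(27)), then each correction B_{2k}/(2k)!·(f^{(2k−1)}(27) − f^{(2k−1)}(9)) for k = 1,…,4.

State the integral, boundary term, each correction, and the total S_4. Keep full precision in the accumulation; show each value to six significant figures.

∫_9^27 ln(x) dx evaluates to 51.2126.
Boundary: ½(f(9) + f(27)) = ½(2.19722 + 3.29584) = 2.74653.
Running total after boundary: 53.9591.
Correction k=1: B_{2}/2! · (f^{(1)}(27) − f^{(1)}(9)) = 1/12 · (0.0370370 − 0.111111) = -0.00617284.
Partial sum through k=1: 53.9529.
Correction k=2: B_{4}/4! · (f^{(3)}(27) − f^{(3)}(9)) = −1/720 · (0.000101611 − 0.00274348) = 3.66927e-06.
Partial sum through k=2: 53.9529.
Correction k=3: B_{6}/6! · (f^{(5)}(27) − f^{(5)}(9)) = 1/30240 · (1.67260e-06 − 0.000406442) = -1.33852e-08.
Partial sum through k=3: 53.9529.
Correction k=4: B_{8}/8! · (f^{(7)}(27) − f^{(7)}(9)) = −1/1209600 · (6.88313e-08 − 0.000150534) = 1.24393e-10.

S_4 ≈ 53.9529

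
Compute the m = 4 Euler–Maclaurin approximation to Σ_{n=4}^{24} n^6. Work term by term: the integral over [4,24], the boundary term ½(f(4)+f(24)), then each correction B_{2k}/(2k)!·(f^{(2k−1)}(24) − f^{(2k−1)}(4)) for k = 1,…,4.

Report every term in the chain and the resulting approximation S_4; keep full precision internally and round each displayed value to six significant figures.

Integral: ∫_4^24 x^6 dx = 6.55208e+08.
Boundary: ½(f(4) + f(24)) = ½(4096.00 + 1.91103e+08) = 9.55535e+07.
Running total after boundary: 7.50761e+08.
Correction k=1: B_{2}/2! · (f^{(1)}(24) − f^{(1)}(4)) = 1/12 · (4.77757e+07 − 6144.00) = 3.98080e+06.
After k=1: 7.54742e+08.
Correction k=2: B_{4}/4! · (f^{(3)}(24) − f^{(3)}(4)) = −1/720 · (1.65888e+06 − 7680.00) = -2293.33.
After k=2: 7.54740e+08.
Correction k=3: B_{6}/6! · (f^{(5)}(24) − f^{(5)}(4)) = 1/30240 · (17280.0 − 2880.00) = 0.476190.
After k=3: 7.54740e+08.
Correction k=4: B_{8}/8! · (f^{(7)}(24) − f^{(7)}(4)) = −1/1209600 · (0.00000 − 0.00000) = 0.00000.

S_4 ≈ 7.54740e+08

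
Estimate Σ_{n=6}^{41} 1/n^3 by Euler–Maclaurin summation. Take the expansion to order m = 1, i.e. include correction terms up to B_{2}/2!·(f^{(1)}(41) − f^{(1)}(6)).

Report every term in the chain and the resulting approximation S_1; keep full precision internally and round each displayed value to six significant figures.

S_1 ≈ 0.0161063

The integral term ∫_6^41 1/x^3 dx = 0.0135914.
Endpoint term: (f(6) + f(41))/2 = (0.00462963 + 1.45094e-05)/2 = 0.00232207.
So far: 0.0159135.
Order-1 term: 1/12 · (-1.06166e-06 − (-0.00231481)) = 0.000192813.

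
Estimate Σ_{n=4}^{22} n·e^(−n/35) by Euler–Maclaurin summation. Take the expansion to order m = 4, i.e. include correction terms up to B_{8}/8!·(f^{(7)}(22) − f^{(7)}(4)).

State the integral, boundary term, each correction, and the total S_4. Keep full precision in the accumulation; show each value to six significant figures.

The integral term ∫_4^22 x·e^(−x/35) dx = 153.545.
Endpoint term: (f(4) + f(22))/2 = (3.56801 + 11.7338)/2 = 7.65089.
So far: 161.195.
Order-1 term: 1/12 · (0.198103 − 0.790060) = -0.0493298.
Partial sum through k=1: 161.146.
Order-2 term: −1/720 · (0.00103250 − 0.00210128) = 1.48442e-06.
Partial sum through k=2: 161.146.
Order-3 term: 1/30240 · (1.55370e-06 − 2.90417e-06) = -4.46586e-11.
Partial sum through k=3: 161.146.
Order-4 term: −1/1209600 · (1.84860e-09 − 3.34124e-09) = 1.23399e-15.

S_4 ≈ 161.146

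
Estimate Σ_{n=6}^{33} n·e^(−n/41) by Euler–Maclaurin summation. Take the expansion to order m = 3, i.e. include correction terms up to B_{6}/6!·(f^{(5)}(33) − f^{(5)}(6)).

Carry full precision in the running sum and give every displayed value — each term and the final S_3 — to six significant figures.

S_3 ≈ 317.948

The integral term ∫_6^33 x·e^(−x/41) dx = 308.033.
Boundary: ½(f(6) + f(33)) = ½(5.18318 + 14.7557) = 9.96944.
So far: 318.003.
Order-1 term: 1/12 · (0.0872473 − 0.737444) = -0.0541830.
Running total after k=1: 317.948.
Order-2 term: −1/720 · (0.000583898 − 0.00146649) = 1.22582e-06.
Running total after k=2: 317.948.
Order-3 term: 1/30240 · (6.63827e-07 − 1.48381e-06) = -2.71159e-11.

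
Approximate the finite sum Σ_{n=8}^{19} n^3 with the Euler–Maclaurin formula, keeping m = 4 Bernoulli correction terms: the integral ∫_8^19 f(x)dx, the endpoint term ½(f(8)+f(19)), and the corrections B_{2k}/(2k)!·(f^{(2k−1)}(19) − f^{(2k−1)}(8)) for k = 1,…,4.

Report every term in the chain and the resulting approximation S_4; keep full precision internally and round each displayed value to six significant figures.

∫_8^19 x^3 dx evaluates to 31556.2.
Endpoint term: (f(8) + f(19))/2 = (512.000 + 6859.00)/2 = 3685.50.
Running total after boundary: 35241.8.
Correction k=1: B_{2}/2! · (f^{(1)}(19) − f^{(1)}(8)) = 1/12 · (1083.00 − 192.000) = 74.2500.
After k=1: 35316.0.
Correction k=2: B_{4}/4! · (f^{(3)}(19) − f^{(3)}(8)) = −1/720 · (6.00000 − 6.00000) = 0.00000.
After k=2: 35316.0.
Correction k=3: B_{6}/6! · (f^{(5)}(19) − f^{(5)}(8)) = 1/30240 · (0.00000 − 0.00000) = 0.00000.
After k=3: 35316.0.
Correction k=4: B_{8}/8! · (f^{(7)}(19) − f^{(7)}(8)) = −1/1209600 · (0.00000 − 0.00000) = 0.00000.

S_4 ≈ 35316.0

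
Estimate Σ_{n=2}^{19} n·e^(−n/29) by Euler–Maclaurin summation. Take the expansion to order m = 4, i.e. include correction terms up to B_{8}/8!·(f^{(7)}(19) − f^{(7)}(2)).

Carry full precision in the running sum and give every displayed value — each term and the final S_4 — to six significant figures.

S_4 ≈ 121.961

The integral term ∫_2^19 x·e^(−x/29) dx = 116.151.
½[f(2) + f(19)] = ½[1.86672 + 9.86770] = 5.86721.
Integral + boundary = 122.018.
k=1: B_{2}/(2)! × [f^{(1)}(19) − f^{(1)}(2)] = 1/12 × (0.179087 − 0.868989) = -0.0574919.
Running total after k=1: 121.961.
k=2: B_{4}/(4)! × [f^{(3)}(19) − f^{(3)}(2)] = −1/720 × (0.00144803 − 0.00325292) = 2.50680e-06.
Running total after k=2: 121.961.
k=3: B_{6}/(6)! × [f^{(5)}(19) − f^{(5)}(2)] = 1/30240 × (3.19038e-06 − 6.50721e-06) = -1.09683e-10.
Running total after k=3: 121.961.
k=4: B_{8}/(8)! × [f^{(7)}(19) − f^{(7)}(2)] = −1/1209600 × (5.53980e-09 − 1.08757e-08) = 4.41132e-15.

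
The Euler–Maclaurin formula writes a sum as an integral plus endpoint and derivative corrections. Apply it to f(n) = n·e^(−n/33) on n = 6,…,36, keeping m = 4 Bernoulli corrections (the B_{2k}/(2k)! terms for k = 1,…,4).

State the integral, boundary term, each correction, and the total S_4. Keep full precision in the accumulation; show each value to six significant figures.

The integral term ∫_6^36 x·e^(−x/33) dx = 308.171.
½[f(6) + f(36)] = ½[5.00252 + 12.0928] = 8.54766.
Integral + boundary = 316.718.
Order-1 term: 1/12 · (-0.0305374 − 0.682161) = -0.0593916.
Running total after k=1: 316.659.
Order-2 term: −1/720 · (0.000588875 − 0.00215764) = 2.17884e-06.
Running total after k=2: 316.659.
Order-3 term: 1/30240 · (1.10725e-06 − 3.38739e-06) = -7.54015e-11.
Running total after k=3: 316.659.
Order-4 term: −1/1209600 · (1.53696e-09 − 4.40172e-09) = 2.36836e-15.

S_4 ≈ 316.659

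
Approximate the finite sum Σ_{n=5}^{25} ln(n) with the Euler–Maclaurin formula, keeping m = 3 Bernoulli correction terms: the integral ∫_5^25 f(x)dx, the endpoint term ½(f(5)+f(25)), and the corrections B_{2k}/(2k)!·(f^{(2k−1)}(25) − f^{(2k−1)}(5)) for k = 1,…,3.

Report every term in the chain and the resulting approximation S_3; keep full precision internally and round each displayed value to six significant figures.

The integral term ∫_5^25 ln(x) dx = 52.4247.
½[f(5) + f(25)] = ½[1.60944 + 3.21888] = 2.41416.
Integral + boundary = 54.8389.
Correction k=1: B_{2}/2! · (f^{(1)}(25) − f^{(1)}(5)) = 1/12 · (0.0400000 − 0.200000) = -0.0133333.
Running total after k=1: 54.8255.
Correction k=2: B_{4}/4! · (f^{(3)}(25) − f^{(3)}(5)) = −1/720 · (0.000128000 − 0.0160000) = 2.20444e-05.
Running total after k=2: 54.8256.
Correction k=3: B_{6}/6! · (f^{(5)}(25) − f^{(5)}(5)) = 1/30240 · (2.45760e-06 − 0.00768000) = -2.53887e-07.

S_3 ≈ 54.8256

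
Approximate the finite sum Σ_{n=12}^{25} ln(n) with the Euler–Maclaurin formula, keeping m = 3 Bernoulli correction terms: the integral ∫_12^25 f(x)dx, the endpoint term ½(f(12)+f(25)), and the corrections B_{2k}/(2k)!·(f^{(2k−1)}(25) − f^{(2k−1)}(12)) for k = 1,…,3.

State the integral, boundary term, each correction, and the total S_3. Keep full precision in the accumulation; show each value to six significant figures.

The integral term ∫_12^25 ln(x) dx = 37.6530.
Boundary: ½(f(12) + f(25)) = ½(2.48491 + 3.21888) = 2.85189.
Running total after boundary: 40.5049.
k=1: B_{2}/(2)! × [f^{(1)}(25) − f^{(1)}(12)] = 1/12 × (0.0400000 − 0.0833333) = -0.00361111.
After k=1: 40.5013.
k=2: B_{4}/(4)! × [f^{(3)}(25) − f^{(3)}(12)] = −1/720 × (0.000128000 − 0.00115741) = 1.42973e-06.
After k=2: 40.5013.
k=3: B_{6}/(6)! × [f^{(5)}(25) − f^{(5)}(12)] = 1/30240 × (2.45760e-06 − 9.64506e-05) = -3.10823e-09.

S_3 ≈ 40.5013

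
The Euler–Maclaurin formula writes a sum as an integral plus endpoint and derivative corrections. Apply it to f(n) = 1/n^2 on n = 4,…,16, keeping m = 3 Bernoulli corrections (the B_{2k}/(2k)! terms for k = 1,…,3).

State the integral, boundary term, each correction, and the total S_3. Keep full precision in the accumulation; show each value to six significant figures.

S_3 ≈ 0.223236

Integral: ∫_4^16 1/x^2 dx = 0.187500.
Endpoint term: (f(4) + f(16))/2 = (0.0625000 + 0.00390625)/2 = 0.0332031.
Running total after boundary: 0.220703.
k=1: B_{2}/(2)! × [f^{(1)}(16) − f^{(1)}(4)] = 1/12 × (-0.000488281 − (-0.0312500)) = 0.00256348.
After k=1: 0.223267.
k=2: B_{4}/(4)! × [f^{(3)}(16) − f^{(3)}(4)] = −1/720 × (-2.28882e-05 − (-0.0234375)) = -3.25203e-05.
After k=2: 0.223234.
k=3: B_{6}/(6)! × [f^{(5)}(16) − f^{(5)}(4)] = 1/30240 × (-2.68221e-06 − (-0.0439453)) = 1.45313e-06.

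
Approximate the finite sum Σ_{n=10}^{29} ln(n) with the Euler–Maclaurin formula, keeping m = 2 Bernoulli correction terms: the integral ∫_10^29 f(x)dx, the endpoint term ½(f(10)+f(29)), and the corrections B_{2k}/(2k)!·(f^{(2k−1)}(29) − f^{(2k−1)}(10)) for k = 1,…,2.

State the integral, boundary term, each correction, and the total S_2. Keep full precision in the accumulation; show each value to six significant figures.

S_2 ≈ 58.4552

Integral: ∫_10^29 ln(x) dx = 55.6257.
Endpoint term: (f(10) + f(29))/2 = (2.30259 + 3.36730)/2 = 2.83494.
Running total after boundary: 58.4607.
Correction k=1: B_{2}/2! · (f^{(1)}(29) − f^{(1)}(10)) = 1/12 · (0.0344828 − 0.100000) = -0.00545977.
Running total after k=1: 58.4552.
Correction k=2: B_{4}/4! · (f^{(3)}(29) − f^{(3)}(10)) = −1/720 · (8.20042e-05 − 0.00200000) = 2.66388e-06.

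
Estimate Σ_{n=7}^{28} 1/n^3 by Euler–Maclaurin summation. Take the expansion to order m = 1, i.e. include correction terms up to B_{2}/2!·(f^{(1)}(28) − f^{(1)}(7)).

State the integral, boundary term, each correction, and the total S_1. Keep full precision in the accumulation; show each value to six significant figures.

S_1 ≈ 0.0111505

The integral term ∫_7^28 1/x^3 dx = 0.00956633.
½[f(7) + f(28)] = ½[0.00291545 + 4.55539e-05] = 0.00148050.
Running total after boundary: 0.0110468.
Correction k=1: B_{2}/2! · (f^{(1)}(28) − f^{(1)}(7)) = 1/12 · (-4.88078e-06 − (-0.00124948)) = 0.000103717.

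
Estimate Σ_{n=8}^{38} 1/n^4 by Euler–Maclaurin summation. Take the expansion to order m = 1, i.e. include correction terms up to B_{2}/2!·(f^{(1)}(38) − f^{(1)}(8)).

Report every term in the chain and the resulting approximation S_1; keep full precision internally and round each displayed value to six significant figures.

S_1 ≈ 0.000777445

The integral term ∫_8^38 1/x^4 dx = 0.000644967.
½[f(8) + f(38)] = ½[0.000244141 + 4.79585e-07] = 0.000122310.
Integral + boundary = 0.000767277.
k=1: B_{2}/(2)! × [f^{(1)}(38) − f^{(1)}(8)] = 1/12 × (-5.04826e-08 − (-0.000122070)) = 1.01683e-05.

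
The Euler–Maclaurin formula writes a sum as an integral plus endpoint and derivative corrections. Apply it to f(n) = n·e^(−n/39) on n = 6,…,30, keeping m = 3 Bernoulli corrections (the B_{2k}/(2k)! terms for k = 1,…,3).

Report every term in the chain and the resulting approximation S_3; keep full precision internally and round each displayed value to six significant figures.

The integral term ∫_6^30 x·e^(−x/39) dx = 257.817.
Endpoint term: (f(6) + f(30))/2 = (5.14442 + 13.9011)/2 = 9.52275.
Running total after boundary: 267.340.
k=1: B_{2}/(2)! × [f^{(1)}(30) − f^{(1)}(6)] = 1/12 × (0.106931 − 0.725496) = -0.0515470.
Partial sum through k=1: 267.288.
k=2: B_{4}/(4)! × [f^{(3)}(30) − f^{(3)}(6)] = −1/720 × (0.000679599 − 0.00160441) = 1.28446e-06.
Partial sum through k=2: 267.288.
k=3: B_{6}/(6)! × [f^{(5)}(30) − f^{(5)}(6)] = 1/30240 × (8.47400e-07 − 1.79607e-06) = -3.13715e-11.

S_3 ≈ 267.288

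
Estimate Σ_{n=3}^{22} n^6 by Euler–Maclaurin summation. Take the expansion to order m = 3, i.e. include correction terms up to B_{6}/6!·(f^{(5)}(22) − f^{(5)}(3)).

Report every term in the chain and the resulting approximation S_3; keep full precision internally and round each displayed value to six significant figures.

S_3 ≈ 4.15602e+08

Integral: ∫_3^22 x^6 dx = 3.56337e+08.
½[f(3) + f(22)] = ½[729.000 + 1.13380e+08] = 5.66903e+07.
Integral + boundary = 4.13027e+08.
k=1: B_{2}/(2)! × [f^{(1)}(22) − f^{(1)}(3)] = 1/12 × (3.09218e+07 − 1458.00) = 2.57669e+06.
Running total after k=1: 4.15604e+08.
k=2: B_{4}/(4)! × [f^{(3)}(22) − f^{(3)}(3)] = −1/720 × (1.27776e+06 − 3240.00) = -1770.17.
Running total after k=2: 4.15602e+08.
k=3: B_{6}/(6)! × [f^{(5)}(22) − f^{(5)}(3)] = 1/30240 × (15840.0 − 2160.00) = 0.452381.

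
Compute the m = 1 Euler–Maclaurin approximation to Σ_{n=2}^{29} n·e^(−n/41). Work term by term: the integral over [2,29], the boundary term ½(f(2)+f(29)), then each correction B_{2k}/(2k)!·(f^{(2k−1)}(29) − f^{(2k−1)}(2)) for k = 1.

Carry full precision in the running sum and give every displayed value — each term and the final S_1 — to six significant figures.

The integral term ∫_2^29 x·e^(−x/41) dx = 264.254.
Endpoint term: (f(2) + f(29))/2 = (1.90478 + 14.2960)/2 = 8.10038.
Running total after boundary: 272.355.
Order-1 term: 1/12 · (0.144282 − 0.905932) = -0.0634708.

S_1 ≈ 272.291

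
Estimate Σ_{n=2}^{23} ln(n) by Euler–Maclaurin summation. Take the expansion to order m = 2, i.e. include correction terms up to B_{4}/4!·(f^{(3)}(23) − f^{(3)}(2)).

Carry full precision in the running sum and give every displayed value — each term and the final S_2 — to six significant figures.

S_2 ≈ 51.6067

Integral: ∫_2^23 ln(x) dx = 49.7301.
½[f(2) + f(23)] = ½[0.693147 + 3.13549] = 1.91432.
Integral + boundary = 51.6444.
Order-1 term: 1/12 · (0.0434783 − 0.500000) = -0.0380435.
After k=1: 51.6063.
Order-2 term: −1/720 · (0.000164379 − 0.250000) = 0.000346994.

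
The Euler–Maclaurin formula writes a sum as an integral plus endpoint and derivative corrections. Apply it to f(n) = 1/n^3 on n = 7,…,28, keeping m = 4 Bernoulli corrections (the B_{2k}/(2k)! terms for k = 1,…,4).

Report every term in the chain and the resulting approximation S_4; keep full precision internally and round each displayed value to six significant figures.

S_4 ≈ 0.0111499

The integral term ∫_7^28 1/x^3 dx = 0.00956633.
½[f(7) + f(28)] = ½[0.00291545 + 4.55539e-05] = 0.00148050.
Running total after boundary: 0.0110468.
Correction k=1: B_{2}/2! · (f^{(1)}(28) − f^{(1)}(7)) = 1/12 · (-4.88078e-06 − (-0.00124948)) = 0.000103717.
Running total after k=1: 0.0111505.
Correction k=2: B_{4}/4! · (f^{(3)}(28) − f^{(3)}(7)) = −1/720 · (-1.24510e-07 − (-0.000509992)) = -7.08149e-07.
Running total after k=2: 0.0111498.
Correction k=3: B_{6}/6! · (f^{(5)}(28) − f^{(5)}(7)) = 1/30240 · (-6.67016e-09 − (-0.000437136)) = 1.44553e-08.
Running total after k=3: 0.0111499.
Correction k=4: B_{8}/8! · (f^{(7)}(28) − f^{(7)}(7)) = −1/1209600 · (-6.12566e-10 − (-0.000642322)) = -5.31019e-10.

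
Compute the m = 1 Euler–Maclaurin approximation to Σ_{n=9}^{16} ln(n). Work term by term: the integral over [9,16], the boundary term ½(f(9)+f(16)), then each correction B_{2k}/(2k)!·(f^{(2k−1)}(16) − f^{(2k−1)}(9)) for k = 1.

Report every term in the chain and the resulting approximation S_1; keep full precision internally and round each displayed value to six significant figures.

S_1 ≈ 20.0673

The integral term ∫_9^16 ln(x) dx = 17.5864.
½[f(9) + f(16)] = ½[2.19722 + 2.77259] = 2.48491.
Running total after boundary: 20.0713.
Correction k=1: B_{2}/2! · (f^{(1)}(16) − f^{(1)}(9)) = 1/12 · (0.0625000 − 0.111111) = -0.00405093.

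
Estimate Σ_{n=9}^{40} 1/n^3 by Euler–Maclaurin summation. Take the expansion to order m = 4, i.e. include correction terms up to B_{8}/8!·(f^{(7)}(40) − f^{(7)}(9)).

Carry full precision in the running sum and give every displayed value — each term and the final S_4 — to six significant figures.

∫_9^40 1/x^3 dx evaluates to 0.00586034.
Boundary: ½(f(9) + f(40)) = ½(0.00137174 + 1.56250e-05) = 0.000693684.
Running total after boundary: 0.00655402.
Order-1 term: 1/12 · (-1.17187e-06 − (-0.000457247)) = 3.80063e-05.
Running total after k=1: 0.00659203.
Order-2 term: −1/720 · (-1.46484e-08 − (-0.000112901)) = -1.56786e-07.
Running total after k=2: 0.00659187.
Order-3 term: 1/30240 · (-3.84521e-10 − (-5.85410e-05)) = 1.93587e-09.
Running total after k=3: 0.00659187.
Order-4 term: −1/1209600 · (-1.73035e-11 − (-5.20365e-05)) = -4.30196e-11.

S_4 ≈ 0.00659187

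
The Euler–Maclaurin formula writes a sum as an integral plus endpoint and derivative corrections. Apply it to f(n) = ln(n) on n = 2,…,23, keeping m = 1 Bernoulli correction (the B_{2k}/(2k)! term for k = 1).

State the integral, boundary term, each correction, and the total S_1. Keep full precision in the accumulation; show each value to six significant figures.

S_1 ≈ 51.6063

Integral: ∫_2^23 ln(x) dx = 49.7301.
Endpoint term: (f(2) + f(23))/2 = (0.693147 + 3.13549)/2 = 1.91432.
So far: 51.6444.
Order-1 term: 1/12 · (0.0434783 − 0.500000) = -0.0380435.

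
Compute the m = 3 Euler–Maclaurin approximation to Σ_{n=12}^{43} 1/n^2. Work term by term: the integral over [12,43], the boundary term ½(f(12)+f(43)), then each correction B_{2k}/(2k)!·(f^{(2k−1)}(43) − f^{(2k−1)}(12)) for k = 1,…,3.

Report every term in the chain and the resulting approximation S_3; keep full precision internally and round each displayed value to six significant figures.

The integral term ∫_12^43 1/x^2 dx = 0.0600775.
Boundary: ½(f(12) + f(43)) = ½(0.00694444 + 0.000540833) = 0.00374264.
So far: 0.0638202.
k=1: B_{2}/(2)! × [f^{(1)}(43) − f^{(1)}(12)] = 1/12 × (-2.51550e-05 − (-0.00115741)) = 9.43544e-05.
After k=1: 0.0639145.
k=2: B_{4}/(4)! × [f^{(3)}(43) − f^{(3)}(12)] = −1/720 × (-1.63256e-07 − (-9.64506e-05)) = -1.33732e-07.
After k=2: 0.0639144.
k=3: B_{6}/(6)! × [f^{(5)}(43) − f^{(5)}(12)] = 1/30240 × (-2.64883e-09 − (-2.00939e-05)) = 6.64393e-10.

S_3 ≈ 0.0639144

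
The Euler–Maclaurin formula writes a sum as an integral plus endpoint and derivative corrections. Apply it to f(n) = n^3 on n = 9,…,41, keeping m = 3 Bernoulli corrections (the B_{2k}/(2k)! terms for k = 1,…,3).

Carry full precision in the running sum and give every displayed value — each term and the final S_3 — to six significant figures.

∫_9^41 x^3 dx evaluates to 704800.
½[f(9) + f(41)] = ½[729.000 + 68921.0] = 34825.0.
So far: 739625.
k=1: B_{2}/(2)! × [f^{(1)}(41) − f^{(1)}(9)] = 1/12 × (5043.00 − 243.000) = 400.000.
Partial sum through k=1: 740025.
k=2: B_{4}/(4)! × [f^{(3)}(41) − f^{(3)}(9)] = −1/720 × (6.00000 − 6.00000) = 0.00000.
Partial sum through k=2: 740025.
k=3: B_{6}/(6)! × [f^{(5)}(41) − f^{(5)}(9)] = 1/30240 × (0.00000 − 0.00000) = 0.00000.

S_3 ≈ 740025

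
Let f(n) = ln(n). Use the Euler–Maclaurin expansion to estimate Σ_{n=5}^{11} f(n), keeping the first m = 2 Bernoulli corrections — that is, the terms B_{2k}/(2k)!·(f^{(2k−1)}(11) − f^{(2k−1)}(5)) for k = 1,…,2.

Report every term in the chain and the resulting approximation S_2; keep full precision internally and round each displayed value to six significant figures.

Integral: ∫_5^11 ln(x) dx = 12.3297.
Boundary: ½(f(5) + f(11)) = ½(1.60944 + 2.39790) = 2.00367.
Integral + boundary = 14.3333.
Order-1 term: 1/12 · (0.0909091 − 0.200000) = -0.00909091.
Running total after k=1: 14.3242.
Order-2 term: −1/720 · (0.00150263 − 0.0160000) = 2.01352e-05.

S_2 ≈ 14.3243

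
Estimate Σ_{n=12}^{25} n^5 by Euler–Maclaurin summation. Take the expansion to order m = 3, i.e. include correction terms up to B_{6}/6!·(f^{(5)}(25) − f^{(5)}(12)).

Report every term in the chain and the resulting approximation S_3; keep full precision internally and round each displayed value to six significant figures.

∫_12^25 x^5 dx evaluates to 4.01924e+07.
½[f(12) + f(25)] = ½[248832 + 9.76562e+06] = 5.00723e+06.
Running total after boundary: 4.51997e+07.
k=1: B_{2}/(2)! × [f^{(1)}(25) − f^{(1)}(12)] = 1/12 × (1.95312e+06 − 103680) = 154120.
Partial sum through k=1: 4.53538e+07.
k=2: B_{4}/(4)! × [f^{(3)}(25) − f^{(3)}(12)] = −1/720 × (37500.0 − 8640.00) = -40.0833.
Partial sum through k=2: 4.53537e+07.
k=3: B_{6}/(6)! × [f^{(5)}(25) − f^{(5)}(12)] = 1/30240 × (120.000 − 120.000) = 0.00000.

S_3 ≈ 4.53537e+07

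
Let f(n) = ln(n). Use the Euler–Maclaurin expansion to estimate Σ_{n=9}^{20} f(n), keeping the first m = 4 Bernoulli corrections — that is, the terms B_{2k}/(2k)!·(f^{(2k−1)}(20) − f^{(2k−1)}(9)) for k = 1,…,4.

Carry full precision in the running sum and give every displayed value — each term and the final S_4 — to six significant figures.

S_4 ≈ 31.7310

The integral term ∫_9^20 ln(x) dx = 29.1396.
½[f(9) + f(20)] = ½[2.19722 + 2.99573] = 2.59648.
So far: 31.7361.
Order-1 term: 1/12 · (0.0500000 − 0.111111) = -0.00509259.
Running total after k=1: 31.7310.
Order-2 term: −1/720 · (0.000250000 − 0.00274348) = 3.46317e-06.
Running total after k=2: 31.7310.
Order-3 term: 1/30240 · (7.50000e-06 − 0.000406442) = -1.31925e-08.
Running total after k=3: 31.7310.
Order-4 term: −1/1209600 · (5.62500e-07 − 0.000150534) = 1.23984e-10.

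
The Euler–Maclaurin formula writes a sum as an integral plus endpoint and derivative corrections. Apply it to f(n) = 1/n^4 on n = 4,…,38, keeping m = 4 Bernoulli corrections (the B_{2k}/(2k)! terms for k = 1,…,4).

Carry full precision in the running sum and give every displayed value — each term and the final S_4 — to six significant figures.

S_4 ≈ 0.00747170

∫_4^38 1/x^4 dx evaluates to 0.00520226.
Boundary: ½(f(4) + f(38)) = ½(0.00390625 + 4.79585e-07) = 0.00195336.
So far: 0.00715562.
k=1: B_{2}/(2)! × [f^{(1)}(38) − f^{(1)}(4)] = 1/12 × (-5.04826e-08 − (-0.00390625)) = 0.000325517.
Partial sum through k=1: 0.00748114.
k=2: B_{4}/(4)! × [f^{(3)}(38) − f^{(3)}(4)] = −1/720 × (-1.04881e-09 − (-0.00732422)) = -1.01725e-05.
Partial sum through k=2: 0.00747097.
k=3: B_{6}/(6)! × [f^{(5)}(38) − f^{(5)}(4)] = 1/30240 × (-4.06740e-11 − (-0.0256348)) = 8.47711e-07.
Partial sum through k=3: 0.00747182.
k=4: B_{8}/(8)! × [f^{(7)}(38) − f^{(7)}(4)] = −1/1209600 × (-2.53508e-12 − (-0.144196)) = -1.19209e-07.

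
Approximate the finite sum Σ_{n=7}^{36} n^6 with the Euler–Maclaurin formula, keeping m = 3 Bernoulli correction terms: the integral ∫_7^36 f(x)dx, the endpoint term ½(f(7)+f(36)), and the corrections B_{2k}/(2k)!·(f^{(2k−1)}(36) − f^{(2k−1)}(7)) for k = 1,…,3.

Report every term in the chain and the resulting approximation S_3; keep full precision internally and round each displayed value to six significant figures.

S_3 ≈ 1.23134e+10

Integral: ∫_7^36 x^6 dx = 1.11948e+10.
Boundary: ½(f(7) + f(36)) = ½(117649 + 2.17678e+09) = 1.08845e+09.
Running total after boundary: 1.22832e+10.
Order-1 term: 1/12 · (3.62797e+08 − 100842) = 3.02247e+07.
After k=1: 1.23134e+10.
Order-2 term: −1/720 · (5.59872e+06 − 41160.0) = -7718.83.
After k=2: 1.23134e+10.
Order-3 term: 1/30240 · (25920.0 − 5040.00) = 0.690476.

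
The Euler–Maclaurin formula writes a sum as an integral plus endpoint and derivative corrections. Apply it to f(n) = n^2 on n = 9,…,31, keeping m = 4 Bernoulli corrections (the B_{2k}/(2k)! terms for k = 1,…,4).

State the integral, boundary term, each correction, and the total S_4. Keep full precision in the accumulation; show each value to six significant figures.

Integral: ∫_9^31 x^2 dx = 9687.33.
½[f(9) + f(31)] = ½[81.0000 + 961.000] = 521.000.
Running total after boundary: 10208.3.
k=1: B_{2}/(2)! × [f^{(1)}(31) − f^{(1)}(9)] = 1/12 × (62.0000 − 18.0000) = 3.66667.
Running total after k=1: 10212.0.
k=2: B_{4}/(4)! × [f^{(3)}(31) − f^{(3)}(9)] = −1/720 × (0.00000 − 0.00000) = 0.00000.
Running total after k=2: 10212.0.
k=3: B_{6}/(6)! × [f^{(5)}(31) − f^{(5)}(9)] = 1/30240 × (0.00000 − 0.00000) = 0.00000.
Running total after k=3: 10212.0.
k=4: B_{8}/(8)! × [f^{(7)}(31) − f^{(7)}(9)] = −1/1209600 × (0.00000 − 0.00000) = 0.00000.

S_4 ≈ 10212.0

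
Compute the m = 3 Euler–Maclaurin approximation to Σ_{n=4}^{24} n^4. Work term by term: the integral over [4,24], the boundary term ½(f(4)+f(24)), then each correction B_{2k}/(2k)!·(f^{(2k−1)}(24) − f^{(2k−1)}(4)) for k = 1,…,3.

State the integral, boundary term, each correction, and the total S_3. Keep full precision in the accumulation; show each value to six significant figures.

The integral term ∫_4^24 x^4 dx = 1.59232e+06.
Boundary: ½(f(4) + f(24)) = ½(256.000 + 331776) = 166016.
So far: 1.75834e+06.
k=1: B_{2}/(2)! × [f^{(1)}(24) − f^{(1)}(4)] = 1/12 × (55296.0 − 256.000) = 4586.67.
Running total after k=1: 1.76292e+06.
k=2: B_{4}/(4)! × [f^{(3)}(24) − f^{(3)}(4)] = −1/720 × (576.000 − 96.0000) = -0.666667.
Running total after k=2: 1.76292e+06.
k=3: B_{6}/(6)! × [f^{(5)}(24) − f^{(5)}(4)] = 1/30240 × (0.00000 − 0.00000) = 0.00000.

S_3 ≈ 1.76292e+06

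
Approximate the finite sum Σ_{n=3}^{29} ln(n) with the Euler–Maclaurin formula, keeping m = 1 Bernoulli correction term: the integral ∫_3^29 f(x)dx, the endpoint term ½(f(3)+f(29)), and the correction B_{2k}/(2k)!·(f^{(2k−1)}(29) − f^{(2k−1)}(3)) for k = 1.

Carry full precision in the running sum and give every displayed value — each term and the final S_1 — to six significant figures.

S_1 ≈ 70.5638

Integral: ∫_3^29 ln(x) dx = 68.3557.
Boundary: ½(f(3) + f(29)) = ½(1.09861 + 3.36730) = 2.23295.
Running total after boundary: 70.5887.
Correction k=1: B_{2}/2! · (f^{(1)}(29) − f^{(1)}(3)) = 1/12 · (0.0344828 − 0.333333) = -0.0249042.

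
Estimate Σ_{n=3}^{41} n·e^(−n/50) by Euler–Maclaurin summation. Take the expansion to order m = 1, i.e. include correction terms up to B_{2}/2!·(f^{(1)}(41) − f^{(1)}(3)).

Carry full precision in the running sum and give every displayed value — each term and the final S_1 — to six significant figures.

S_1 ≈ 502.086

Integral: ∫_3^41 x·e^(−x/50) dx = 491.712.
Endpoint term: (f(3) + f(41))/2 = (2.82529 + 18.0577)/2 = 10.4415.
So far: 502.153.
Order-1 term: 1/12 · (0.0792777 − 0.885259) = -0.0671651.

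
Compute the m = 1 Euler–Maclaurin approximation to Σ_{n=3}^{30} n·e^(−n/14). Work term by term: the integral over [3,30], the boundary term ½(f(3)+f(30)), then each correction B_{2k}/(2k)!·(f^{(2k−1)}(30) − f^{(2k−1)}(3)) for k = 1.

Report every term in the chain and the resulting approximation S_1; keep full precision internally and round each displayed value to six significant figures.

S_1 ≈ 122.732

∫_3^30 x·e^(−x/14) dx evaluates to 119.825.
Endpoint term: (f(3) + f(30))/2 = (2.42135 + 3.51957)/2 = 2.97046.
So far: 122.796.
k=1: B_{2}/(2)! × [f^{(1)}(30) − f^{(1)}(3)] = 1/12 × (-0.134079 − 0.634164) = -0.0640202.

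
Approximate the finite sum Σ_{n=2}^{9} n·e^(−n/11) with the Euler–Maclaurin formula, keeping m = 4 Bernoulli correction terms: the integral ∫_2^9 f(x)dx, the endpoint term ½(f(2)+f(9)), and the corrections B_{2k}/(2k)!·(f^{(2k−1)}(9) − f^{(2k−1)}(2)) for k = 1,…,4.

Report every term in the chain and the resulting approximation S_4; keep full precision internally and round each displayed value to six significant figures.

S_4 ≈ 24.9245

The integral term ∫_2^9 x·e^(−x/11) dx = 22.1554.
½[f(2) + f(9)] = ½[1.66751 + 3.97110] = 2.81930.
Running total after boundary: 24.9747.
Correction k=1: B_{2}/2! · (f^{(1)}(9) − f^{(1)}(2)) = 1/12 · (0.0802242 − 0.682161) = -0.0501614.
Running total after k=1: 24.9245.
Correction k=2: B_{4}/4! · (f^{(3)}(9) − f^{(3)}(2)) = −1/720 · (0.00795612 − 0.0194187) = 1.59203e-05.
Running total after k=2: 24.9245.
Correction k=3: B_{6}/6! · (f^{(5)}(9) − f^{(5)}(2)) = 1/30240 · (0.000126027 − 0.000274378) = -4.90581e-09.
Running total after k=3: 24.9245.
Correction k=4: B_{8}/8! · (f^{(7)}(9) − f^{(7)}(2)) = −1/1209600 · (1.53967e-06 − 3.20885e-06) = 1.37994e-12.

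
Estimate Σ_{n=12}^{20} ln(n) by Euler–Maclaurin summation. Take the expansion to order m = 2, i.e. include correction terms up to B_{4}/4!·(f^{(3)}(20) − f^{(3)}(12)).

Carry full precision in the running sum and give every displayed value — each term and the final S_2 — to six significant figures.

∫_12^20 ln(x) dx evaluates to 22.0958.
Endpoint term: (f(12) + f(20))/2 = (2.48491 + 2.99573)/2 = 2.74032.
So far: 24.8361.
Order-1 term: 1/12 · (0.0500000 − 0.0833333) = -0.00277778.
Partial sum through k=1: 24.8333.
Order-2 term: −1/720 · (0.000250000 − 0.00115741) = 1.26029e-06.

S_2 ≈ 24.8333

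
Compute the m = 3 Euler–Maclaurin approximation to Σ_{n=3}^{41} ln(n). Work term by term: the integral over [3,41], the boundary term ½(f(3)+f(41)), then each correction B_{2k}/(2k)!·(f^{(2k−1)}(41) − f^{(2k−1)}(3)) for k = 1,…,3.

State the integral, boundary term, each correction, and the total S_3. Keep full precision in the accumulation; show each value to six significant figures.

S_3 ≈ 113.341

∫_3^41 ln(x) dx evaluates to 110.961.
½[f(3) + f(41)] = ½[1.09861 + 3.71357] = 2.40609.
Integral + boundary = 113.367.
k=1: B_{2}/(2)! × [f^{(1)}(41) − f^{(1)}(3)] = 1/12 × (0.0243902 − 0.333333) = -0.0257453.
Running total after k=1: 113.341.
k=2: B_{4}/(4)! × [f^{(3)}(41) − f^{(3)}(3)] = −1/720 × (2.90187e-05 − 0.0740741) = 0.000102840.
Running total after k=2: 113.341.
k=3: B_{6}/(6)! × [f^{(5)}(41) − f^{(5)}(3)] = 1/30240 × (2.07153e-07 − 0.0987654) = -3.26605e-06.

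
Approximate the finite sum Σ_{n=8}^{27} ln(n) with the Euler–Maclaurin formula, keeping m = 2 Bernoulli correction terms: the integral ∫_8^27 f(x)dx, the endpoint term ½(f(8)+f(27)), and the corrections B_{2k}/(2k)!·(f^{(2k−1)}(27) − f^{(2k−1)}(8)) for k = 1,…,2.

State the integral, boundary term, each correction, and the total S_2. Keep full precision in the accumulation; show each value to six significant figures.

S_2 ≈ 56.0324

∫_8^27 ln(x) dx evaluates to 53.3521.
½[f(8) + f(27)] = ½[2.07944 + 3.29584] = 2.68764.
So far: 56.0397.
Correction k=1: B_{2}/2! · (f^{(1)}(27) − f^{(1)}(8)) = 1/12 · (0.0370370 − 0.125000) = -0.00733025.
After k=1: 56.0324.
Correction k=2: B_{4}/4! · (f^{(3)}(27) − f^{(3)}(8)) = −1/720 · (0.000101611 − 0.00390625) = 5.28422e-06.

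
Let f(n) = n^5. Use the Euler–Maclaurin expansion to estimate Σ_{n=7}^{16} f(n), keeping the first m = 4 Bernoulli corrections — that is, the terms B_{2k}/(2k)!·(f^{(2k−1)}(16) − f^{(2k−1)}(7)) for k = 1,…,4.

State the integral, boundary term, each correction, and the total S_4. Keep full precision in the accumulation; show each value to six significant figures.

S_4 ≈ 3.33558e+06

∫_7^16 x^5 dx evaluates to 2.77659e+06.
Boundary: ½(f(7) + f(16)) = ½(16807.0 + 1.04858e+06) = 532692.
Running total after boundary: 3.30929e+06.
k=1: B_{2}/(2)! × [f^{(1)}(16) − f^{(1)}(7)] = 1/12 × (327680 − 12005.0) = 26306.2.
After k=1: 3.33559e+06.
k=2: B_{4}/(4)! × [f^{(3)}(16) − f^{(3)}(7)] = −1/720 × (15360.0 − 2940.00) = -17.2500.
After k=2: 3.33558e+06.
k=3: B_{6}/(6)! × [f^{(5)}(16) − f^{(5)}(7)] = 1/30240 × (120.000 − 120.000) = 0.00000.
After k=3: 3.33558e+06.
k=4: B_{8}/(8)! × [f^{(7)}(16) − f^{(7)}(7)] = −1/1209600 × (0.00000 − 0.00000) = 0.00000.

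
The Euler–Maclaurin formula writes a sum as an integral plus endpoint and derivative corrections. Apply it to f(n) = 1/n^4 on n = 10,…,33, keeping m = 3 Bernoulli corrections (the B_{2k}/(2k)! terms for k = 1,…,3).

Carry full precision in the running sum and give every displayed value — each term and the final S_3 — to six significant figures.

S_3 ≈ 0.000377788

The integral term ∫_10^33 1/x^4 dx = 0.000324058.
½[f(10) + f(33)] = ½[0.000100000 + 8.43226e-07] = 5.04216e-05.
So far: 0.000374479.
Order-1 term: 1/12 · (-1.02209e-07 − (-4.00000e-05)) = 3.32482e-06.
Partial sum through k=1: 0.000377804.
Order-2 term: −1/720 · (-2.81568e-09 − (-1.20000e-05)) = -1.66628e-08.
Partial sum through k=2: 0.000377788.
Order-3 term: 1/30240 · (-1.44792e-10 − (-6.72000e-06)) = 2.22217e-10.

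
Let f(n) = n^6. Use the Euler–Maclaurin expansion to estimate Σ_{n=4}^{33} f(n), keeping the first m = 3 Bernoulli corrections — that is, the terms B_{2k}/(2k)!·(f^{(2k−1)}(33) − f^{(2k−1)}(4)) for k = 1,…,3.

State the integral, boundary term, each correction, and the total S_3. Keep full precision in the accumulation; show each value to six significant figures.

The integral term ∫_4^33 x^6 dx = 6.08835e+09.
Endpoint term: (f(4) + f(33))/2 = (4096.00 + 1.29147e+09)/2 = 6.45736e+08.
So far: 6.73408e+09.
Order-1 term: 1/12 · (2.34812e+08 − 6144.00) = 1.95672e+07.
After k=1: 6.75365e+09.
Order-2 term: −1/720 · (4.31244e+06 − 7680.00) = -5978.83.
After k=2: 6.75364e+09.
Order-3 term: 1/30240 · (23760.0 − 2880.00) = 0.690476.

S_3 ≈ 6.75364e+09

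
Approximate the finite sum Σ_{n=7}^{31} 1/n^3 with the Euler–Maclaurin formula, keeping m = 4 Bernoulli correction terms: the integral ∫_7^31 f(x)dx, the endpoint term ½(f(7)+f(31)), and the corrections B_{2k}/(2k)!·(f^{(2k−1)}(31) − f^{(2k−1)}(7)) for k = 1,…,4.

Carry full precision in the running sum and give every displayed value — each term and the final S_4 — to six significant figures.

S_4 ≈ 0.0112615

The integral term ∫_7^31 1/x^3 dx = 0.00968379.
Endpoint term: (f(7) + f(31))/2 = (0.00291545 + 3.35672e-05)/2 = 0.00147451.
Running total after boundary: 0.0111583.
Order-1 term: 1/12 · (-3.24844e-06 − (-0.00124948)) = 0.000103853.
Running total after k=1: 0.0112622.
Order-2 term: −1/720 · (-6.76054e-08 − (-0.000509992)) = -7.08228e-07.
Running total after k=2: 0.0112614.
Order-3 term: 1/30240 · (-2.95466e-09 − (-0.000437136)) = 1.44554e-08.
Running total after k=3: 0.0112615.
Order-4 term: −1/1209600 · (-2.21369e-10 − (-0.000642322)) = -5.31020e-10.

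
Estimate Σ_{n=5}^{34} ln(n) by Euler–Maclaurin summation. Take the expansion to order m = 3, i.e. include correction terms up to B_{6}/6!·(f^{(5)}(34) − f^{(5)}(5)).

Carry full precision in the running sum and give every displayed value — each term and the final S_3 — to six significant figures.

The integral term ∫_5^34 ln(x) dx = 82.8491.
Endpoint term: (f(5) + f(34))/2 = (1.60944 + 3.52636)/2 = 2.56790.
Running total after boundary: 85.4170.
Order-1 term: 1/12 · (0.0294118 − 0.200000) = -0.0142157.
After k=1: 85.4028.
Order-2 term: −1/720 · (5.08854e-05 − 0.0160000) = 2.21515e-05.
After k=2: 85.4028.
Order-3 term: 1/30240 · (5.28222e-07 − 0.00768000) = -2.53951e-07.

S_3 ≈ 85.4028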